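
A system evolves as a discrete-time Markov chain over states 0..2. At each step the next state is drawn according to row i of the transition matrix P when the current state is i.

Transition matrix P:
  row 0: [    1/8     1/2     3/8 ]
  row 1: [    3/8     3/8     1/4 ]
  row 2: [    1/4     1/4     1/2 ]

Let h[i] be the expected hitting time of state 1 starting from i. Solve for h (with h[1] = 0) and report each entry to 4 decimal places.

First-step conditioning: h[1] = 0; for i ≠ 1, h[i] = 1 + Σ_k P[i][k]·h[k].
  h[0] = 1 + 1/8·h[0] + 3/8·h[2]
  h[2] = 1 + 1/4·h[0] + 1/2·h[2]
Solving the 2×2 linear system over states ≠ 1 gives exactly h = [28/11, 0, 36/11] (h[1] = 0 is the target).

h = [2.5455, 0.0000, 3.2727]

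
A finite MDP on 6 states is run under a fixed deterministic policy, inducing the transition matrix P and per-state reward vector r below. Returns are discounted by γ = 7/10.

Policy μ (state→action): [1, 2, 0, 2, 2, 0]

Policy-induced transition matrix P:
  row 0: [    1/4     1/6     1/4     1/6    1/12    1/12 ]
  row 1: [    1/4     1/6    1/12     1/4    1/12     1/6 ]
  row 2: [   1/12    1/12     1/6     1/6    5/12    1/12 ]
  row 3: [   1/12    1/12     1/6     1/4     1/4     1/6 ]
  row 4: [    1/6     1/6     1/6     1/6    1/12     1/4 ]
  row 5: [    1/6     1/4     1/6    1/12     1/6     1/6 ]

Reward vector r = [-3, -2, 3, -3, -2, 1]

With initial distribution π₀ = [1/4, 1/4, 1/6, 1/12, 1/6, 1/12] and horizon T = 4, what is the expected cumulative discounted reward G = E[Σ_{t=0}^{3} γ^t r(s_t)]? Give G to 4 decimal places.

t=0: π = [0.2500, 0.2500, 0.1667, 0.0833, 0.1667, 0.0833], E[r] = -1.2500, γ^t·E[r] = -1.250000, running G = -1.250000
t=1: π = [0.1875, 0.1528, 0.1667, 0.1875, 0.1597, 0.1458], E[r] = -1.1042, γ^t·E[r] = -0.772917, running G = -2.022917
t=2: π = [0.1655, 0.1493, 0.1696, 0.1829, 0.1823, 0.1505], E[r] = -1.0492, γ^t·E[r] = -0.514103, running G = -2.537020
t=3: π = [0.1635, 0.1498, 0.1680, 0.1818, 0.1829, 0.1539], E[r] = -1.0435, γ^t·E[r] = -0.357904, running G = -2.894923

G = -2.8949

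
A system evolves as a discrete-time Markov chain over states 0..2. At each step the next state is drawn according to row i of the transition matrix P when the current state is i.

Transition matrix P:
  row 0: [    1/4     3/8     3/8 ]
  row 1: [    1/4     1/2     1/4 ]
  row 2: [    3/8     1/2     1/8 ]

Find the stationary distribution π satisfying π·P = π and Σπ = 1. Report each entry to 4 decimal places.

π = [0.2817, 0.4648, 0.2535]

Balance equations π_j = Σ_i π_i·P[i][j]:
  π_0 = 1/4·π_0 + 1/4·π_1 + 3/8·π_2
  π_1 = 3/8·π_0 + 1/2·π_1 + 1/2·π_2
  normalize: π_0 + π_1 + π_2 = 1
Solving the linear system gives exactly π = [20/71, 33/71, 18/71].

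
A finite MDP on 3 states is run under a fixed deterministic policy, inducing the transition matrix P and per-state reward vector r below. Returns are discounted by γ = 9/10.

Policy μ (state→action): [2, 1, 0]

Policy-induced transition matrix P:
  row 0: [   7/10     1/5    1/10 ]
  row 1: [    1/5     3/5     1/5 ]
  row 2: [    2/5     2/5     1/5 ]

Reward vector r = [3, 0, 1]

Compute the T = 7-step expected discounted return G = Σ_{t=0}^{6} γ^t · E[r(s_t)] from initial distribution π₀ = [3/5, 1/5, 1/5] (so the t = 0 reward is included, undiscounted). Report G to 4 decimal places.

G = 8.8251

t=0: π = [0.6000, 0.2000, 0.2000], E[r] = 2.0000, γ^t·E[r] = 2.000000, running G = 2.000000
t=1: π = [0.5400, 0.3200, 0.1400], E[r] = 1.7600, γ^t·E[r] = 1.584000, running G = 3.584000
t=2: π = [0.4980, 0.3560, 0.1460], E[r] = 1.6400, γ^t·E[r] = 1.328400, running G = 4.912400
t=3: π = [0.4782, 0.3716, 0.1502], E[r] = 1.5848, γ^t·E[r] = 1.155319, running G = 6.067719
t=4: π = [0.4691, 0.3787, 0.1522], E[r] = 1.5596, γ^t·E[r] = 1.023254, running G = 7.090973
t=5: π = [0.4650, 0.3819, 0.1531], E[r] = 1.5481, γ^t·E[r] = 0.914140, running G = 8.005113
t=6: π = [0.4631, 0.3834, 0.1535], E[r] = 1.5429, γ^t·E[r] = 0.819939, running G = 8.825052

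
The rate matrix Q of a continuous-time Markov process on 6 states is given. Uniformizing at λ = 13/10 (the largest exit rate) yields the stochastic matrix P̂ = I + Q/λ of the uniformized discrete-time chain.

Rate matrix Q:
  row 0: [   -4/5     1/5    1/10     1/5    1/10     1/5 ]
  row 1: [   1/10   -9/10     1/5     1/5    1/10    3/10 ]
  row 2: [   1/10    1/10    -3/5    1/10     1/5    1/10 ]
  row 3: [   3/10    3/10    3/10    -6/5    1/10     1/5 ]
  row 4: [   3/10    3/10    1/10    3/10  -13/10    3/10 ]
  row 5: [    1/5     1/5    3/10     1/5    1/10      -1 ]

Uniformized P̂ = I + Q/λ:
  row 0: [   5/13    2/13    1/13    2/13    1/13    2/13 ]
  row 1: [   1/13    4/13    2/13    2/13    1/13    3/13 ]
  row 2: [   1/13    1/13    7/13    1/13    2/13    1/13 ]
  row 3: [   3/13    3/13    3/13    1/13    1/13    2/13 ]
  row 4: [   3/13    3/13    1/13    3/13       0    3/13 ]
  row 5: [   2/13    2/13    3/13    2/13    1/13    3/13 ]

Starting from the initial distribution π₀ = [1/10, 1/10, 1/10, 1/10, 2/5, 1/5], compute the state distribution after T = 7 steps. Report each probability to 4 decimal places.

t=0: π = [0.1000, 0.1000, 0.1000, 0.1000, 0.4000, 0.2000]
t=1: π = [0.2000, 0.2000, 0.1769, 0.1692, 0.0538, 0.2000]
t=2: π = [0.1882, 0.1882, 0.2308, 0.1314, 0.0864, 0.1751]
t=3: π = [0.1818, 0.1818, 0.2451, 0.1326, 0.0880, 0.1707]
t=4: π = [0.1799, 0.1799, 0.2507, 0.1316, 0.0890, 0.1689]
t=5: π = [0.1792, 0.1792, 0.2527, 0.1313, 0.0894, 0.1682]
t=6: π = [0.1790, 0.1790, 0.2534, 0.1312, 0.0895, 0.1680]
t=7: π = [0.1789, 0.1789, 0.2537, 0.1311, 0.0895, 0.1679]

π = [0.1789, 0.1789, 0.2537, 0.1311, 0.0895, 0.1679]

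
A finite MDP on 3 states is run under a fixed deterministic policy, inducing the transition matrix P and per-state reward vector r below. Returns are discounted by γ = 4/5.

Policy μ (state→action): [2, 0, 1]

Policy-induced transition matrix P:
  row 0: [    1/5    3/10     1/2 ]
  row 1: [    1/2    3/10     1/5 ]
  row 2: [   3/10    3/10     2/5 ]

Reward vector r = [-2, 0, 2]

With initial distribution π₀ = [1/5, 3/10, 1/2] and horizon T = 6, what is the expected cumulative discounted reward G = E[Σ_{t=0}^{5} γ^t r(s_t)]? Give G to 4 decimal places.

G = 0.8068

t=0: π = [0.2000, 0.3000, 0.5000], E[r] = 0.6000, γ^t·E[r] = 0.600000, running G = 0.600000
t=1: π = [0.3400, 0.3000, 0.3600], E[r] = 0.0400, γ^t·E[r] = 0.032000, running G = 0.632000
t=2: π = [0.3260, 0.3000, 0.3740], E[r] = 0.0960, γ^t·E[r] = 0.061440, running G = 0.693440
t=3: π = [0.3274, 0.3000, 0.3726], E[r] = 0.0904, γ^t·E[r] = 0.046285, running G = 0.739725
t=4: π = [0.3273, 0.3000, 0.3727], E[r] = 0.0910, γ^t·E[r] = 0.037257, running G = 0.776982
t=5: π = [0.3273, 0.3000, 0.3727], E[r] = 0.0909, γ^t·E[r] = 0.029787, running G = 0.806769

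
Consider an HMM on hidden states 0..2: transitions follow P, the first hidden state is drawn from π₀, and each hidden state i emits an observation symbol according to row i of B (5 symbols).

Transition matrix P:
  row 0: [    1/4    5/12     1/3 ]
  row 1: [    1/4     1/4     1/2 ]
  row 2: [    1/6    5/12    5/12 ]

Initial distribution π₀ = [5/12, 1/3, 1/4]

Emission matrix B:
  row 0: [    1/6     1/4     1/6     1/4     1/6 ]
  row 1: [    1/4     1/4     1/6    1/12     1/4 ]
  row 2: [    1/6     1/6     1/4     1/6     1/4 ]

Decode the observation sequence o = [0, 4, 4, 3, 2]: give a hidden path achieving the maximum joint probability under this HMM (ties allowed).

t=0: δ = [6.944e-02, 8.333e-02, 4.167e-02]  (obs o_0=0)
t=1: δ = [3.472e-03, 7.234e-03, 1.042e-02]  ψ = [1, 0, 1]  (obs o_1=4)
t=2: δ = [3.014e-04, 1.085e-03, 1.085e-03]  ψ = [1, 2, 2]  (obs o_2=4)
t=3: δ = [6.782e-05, 3.768e-05, 9.042e-05]  ψ = [1, 2, 1]  (obs o_3=3)
t=4: δ = [2.826e-06, 6.279e-06, 9.419e-06]  ψ = [0, 2, 2]  (obs o_4=2)
backtrack: best end state = 2; path = [1, 2, 1, 2, 2]

path = [1, 2, 1, 2, 2]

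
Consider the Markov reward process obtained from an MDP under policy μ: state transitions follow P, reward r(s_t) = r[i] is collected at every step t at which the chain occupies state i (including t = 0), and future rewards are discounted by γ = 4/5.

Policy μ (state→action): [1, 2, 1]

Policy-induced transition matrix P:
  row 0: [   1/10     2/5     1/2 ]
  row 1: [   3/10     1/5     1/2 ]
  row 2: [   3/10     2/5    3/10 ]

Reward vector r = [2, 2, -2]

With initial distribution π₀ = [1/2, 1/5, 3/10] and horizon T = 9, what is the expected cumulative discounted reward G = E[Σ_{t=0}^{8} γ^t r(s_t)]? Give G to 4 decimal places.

G = 1.8453

t=0: π = [0.5000, 0.2000, 0.3000], E[r] = 0.8000, γ^t·E[r] = 0.800000, running G = 0.800000
t=1: π = [0.2000, 0.3600, 0.4400], E[r] = 0.2400, γ^t·E[r] = 0.192000, running G = 0.992000
t=2: π = [0.2600, 0.3280, 0.4120], E[r] = 0.3520, γ^t·E[r] = 0.225280, running G = 1.217280
t=3: π = [0.2480, 0.3344, 0.4176], E[r] = 0.3296, γ^t·E[r] = 0.168755, running G = 1.386035
t=4: π = [0.2504, 0.3331, 0.4165], E[r] = 0.3341, γ^t·E[r] = 0.136839, running G = 1.522874
t=5: π = [0.2499, 0.3334, 0.4167], E[r] = 0.3332, γ^t·E[r] = 0.109178, running G = 1.632052
t=6: π = [0.2500, 0.3333, 0.4167], E[r] = 0.3334, γ^t·E[r] = 0.087389, running G = 1.719441
t=7: π = [0.2500, 0.3333, 0.4167], E[r] = 0.3333, γ^t·E[r] = 0.069904, running G = 1.789345
t=8: π = [0.2500, 0.3333, 0.4167], E[r] = 0.3333, γ^t·E[r] = 0.055924, running G = 1.845269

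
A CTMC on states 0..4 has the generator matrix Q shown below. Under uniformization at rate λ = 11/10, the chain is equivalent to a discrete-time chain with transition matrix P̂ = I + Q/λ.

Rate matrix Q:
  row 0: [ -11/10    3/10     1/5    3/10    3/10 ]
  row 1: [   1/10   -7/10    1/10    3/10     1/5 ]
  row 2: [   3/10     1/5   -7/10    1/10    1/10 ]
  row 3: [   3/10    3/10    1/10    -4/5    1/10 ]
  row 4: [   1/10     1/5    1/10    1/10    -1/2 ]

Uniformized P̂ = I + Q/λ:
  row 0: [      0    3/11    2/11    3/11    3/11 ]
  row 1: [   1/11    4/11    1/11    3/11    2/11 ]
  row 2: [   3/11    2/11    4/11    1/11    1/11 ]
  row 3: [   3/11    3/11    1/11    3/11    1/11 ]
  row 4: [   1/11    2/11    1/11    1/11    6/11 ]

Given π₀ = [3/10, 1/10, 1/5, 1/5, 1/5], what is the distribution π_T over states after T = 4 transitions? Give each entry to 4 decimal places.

π = [0.1409, 0.2600, 0.1433, 0.2001, 0.2557]

t=0: π = [0.3000, 0.1000, 0.2000, 0.2000, 0.2000]
t=1: π = [0.1364, 0.2455, 0.1727, 0.2000, 0.2455]
t=2: π = [0.1463, 0.2570, 0.1504, 0.1967, 0.2496]
t=3: π = [0.1407, 0.2597, 0.1452, 0.2000, 0.2543]
t=4: π = [0.1409, 0.2600, 0.1433, 0.2001, 0.2557]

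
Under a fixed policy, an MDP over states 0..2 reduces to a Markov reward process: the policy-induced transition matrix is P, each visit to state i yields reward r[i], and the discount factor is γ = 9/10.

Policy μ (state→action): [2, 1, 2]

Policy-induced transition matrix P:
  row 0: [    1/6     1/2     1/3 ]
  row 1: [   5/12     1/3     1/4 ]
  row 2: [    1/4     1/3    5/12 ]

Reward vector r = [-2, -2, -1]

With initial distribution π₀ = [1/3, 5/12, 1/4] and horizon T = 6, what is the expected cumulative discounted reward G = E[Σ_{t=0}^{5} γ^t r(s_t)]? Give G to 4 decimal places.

G = -7.9186

t=0: π = [0.3333, 0.4167, 0.2500], E[r] = -1.7500, γ^t·E[r] = -1.750000, running G = -1.750000
t=1: π = [0.2917, 0.3889, 0.3194], E[r] = -1.6806, γ^t·E[r] = -1.512500, running G = -3.262500
t=2: π = [0.2905, 0.3819, 0.3275], E[r] = -1.6725, γ^t·E[r] = -1.354688, running G = -4.617188
t=3: π = [0.2894, 0.3818, 0.3288], E[r] = -1.6712, γ^t·E[r] = -1.218305, running G = -5.835492
t=4: π = [0.2895, 0.3816, 0.3289], E[r] = -1.6711, γ^t·E[r] = -1.096395, running G = -6.931887
t=5: π = [0.2895, 0.3816, 0.3289], E[r] = -1.6711, γ^t·E[r] = -0.986741, running G = -7.918628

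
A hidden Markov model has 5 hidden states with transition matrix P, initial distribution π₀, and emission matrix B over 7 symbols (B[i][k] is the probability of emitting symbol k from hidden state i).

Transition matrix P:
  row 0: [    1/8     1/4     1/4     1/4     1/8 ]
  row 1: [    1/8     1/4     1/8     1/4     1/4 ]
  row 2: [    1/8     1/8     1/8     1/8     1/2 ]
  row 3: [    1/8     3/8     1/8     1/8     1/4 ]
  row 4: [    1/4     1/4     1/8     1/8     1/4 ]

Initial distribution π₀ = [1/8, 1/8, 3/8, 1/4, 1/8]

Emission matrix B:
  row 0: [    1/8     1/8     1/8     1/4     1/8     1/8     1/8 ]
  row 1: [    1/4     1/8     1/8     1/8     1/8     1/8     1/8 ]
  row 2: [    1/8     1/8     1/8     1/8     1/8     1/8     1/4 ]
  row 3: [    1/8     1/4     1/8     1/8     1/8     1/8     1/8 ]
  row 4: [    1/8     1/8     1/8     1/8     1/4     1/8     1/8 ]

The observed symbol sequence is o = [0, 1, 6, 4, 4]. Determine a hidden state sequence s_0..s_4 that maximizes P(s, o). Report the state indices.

path = [2, 4, 2, 4, 4]

t=0: δ = [1.562e-02, 3.125e-02, 4.688e-02, 3.125e-02, 1.562e-02]  (obs o_0=0)
t=1: δ = [7.324e-04, 1.465e-03, 7.324e-04, 1.953e-03, 2.930e-03]  ψ = [2, 3, 2, 1, 2]  (obs o_1=1)
t=2: δ = [9.155e-05, 9.155e-05, 9.155e-05, 4.578e-05, 9.155e-05]  ψ = [4, 3, 4, 1, 4]  (obs o_2=6)
t=3: δ = [2.861e-06, 2.861e-06, 2.861e-06, 2.861e-06, 1.144e-05]  ψ = [4, 0, 0, 0, 2]  (obs o_3=4)
t=4: δ = [3.576e-07, 3.576e-07, 1.788e-07, 1.788e-07, 7.153e-07]  ψ = [4, 4, 4, 4, 4]  (obs o_4=4)
backtrack: best end state = 4; path = [2, 4, 2, 4, 4]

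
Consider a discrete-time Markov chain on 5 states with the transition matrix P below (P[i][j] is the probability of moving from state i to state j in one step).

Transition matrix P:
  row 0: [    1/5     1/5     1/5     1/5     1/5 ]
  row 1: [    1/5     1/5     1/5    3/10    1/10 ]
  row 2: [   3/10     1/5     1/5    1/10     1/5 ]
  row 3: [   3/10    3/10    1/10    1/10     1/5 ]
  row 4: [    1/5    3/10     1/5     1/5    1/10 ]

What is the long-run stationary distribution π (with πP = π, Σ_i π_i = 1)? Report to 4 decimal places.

Balance equations π_j = Σ_i π_i·P[i][j]:
  π_0 = 1/5·π_0 + 1/5·π_1 + 3/10·π_2 + 3/10·π_3 + 1/5·π_4
  π_1 = 1/5·π_0 + 1/5·π_1 + 1/5·π_2 + 3/10·π_3 + 3/10·π_4
  π_2 = 1/5·π_0 + 1/5·π_1 + 1/5·π_2 + 1/10·π_3 + 1/5·π_4
  π_3 = 1/5·π_0 + 3/10·π_1 + 1/10·π_2 + 1/10·π_3 + 1/5·π_4
  normalize: π_0 + π_1 + π_2 + π_3 + π_4 = 1
Solving the linear system gives exactly π = [2839/11989, 2814/11989, 2174/11989, 2238/11989, 1924/11989].

π = [0.2368, 0.2347, 0.1813, 0.1867, 0.1605]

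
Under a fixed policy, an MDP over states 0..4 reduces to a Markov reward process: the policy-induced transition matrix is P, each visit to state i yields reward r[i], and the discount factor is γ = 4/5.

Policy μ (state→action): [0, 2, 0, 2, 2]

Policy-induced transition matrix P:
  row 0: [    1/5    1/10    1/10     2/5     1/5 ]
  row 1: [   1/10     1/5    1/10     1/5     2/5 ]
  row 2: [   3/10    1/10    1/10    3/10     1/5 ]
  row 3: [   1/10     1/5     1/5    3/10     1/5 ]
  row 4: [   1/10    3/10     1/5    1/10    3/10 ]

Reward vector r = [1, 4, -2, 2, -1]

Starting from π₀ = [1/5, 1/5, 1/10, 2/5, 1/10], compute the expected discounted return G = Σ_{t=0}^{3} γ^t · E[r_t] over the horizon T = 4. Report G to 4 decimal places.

t=0: π = [0.2000, 0.2000, 0.1000, 0.4000, 0.1000], E[r] = 1.5000, γ^t·E[r] = 1.500000, running G = 1.500000
t=1: π = [0.1400, 0.1800, 0.1500, 0.2800, 0.2500], E[r] = 0.8700, γ^t·E[r] = 0.696000, running G = 2.196000
t=2: π = [0.1440, 0.1960, 0.1530, 0.2460, 0.2610], E[r] = 0.8530, γ^t·E[r] = 0.545920, running G = 2.741920
t=3: π = [0.1450, 0.1964, 0.1507, 0.2426, 0.2653], E[r] = 0.8491, γ^t·E[r] = 0.434739, running G = 3.176659

G = 3.1767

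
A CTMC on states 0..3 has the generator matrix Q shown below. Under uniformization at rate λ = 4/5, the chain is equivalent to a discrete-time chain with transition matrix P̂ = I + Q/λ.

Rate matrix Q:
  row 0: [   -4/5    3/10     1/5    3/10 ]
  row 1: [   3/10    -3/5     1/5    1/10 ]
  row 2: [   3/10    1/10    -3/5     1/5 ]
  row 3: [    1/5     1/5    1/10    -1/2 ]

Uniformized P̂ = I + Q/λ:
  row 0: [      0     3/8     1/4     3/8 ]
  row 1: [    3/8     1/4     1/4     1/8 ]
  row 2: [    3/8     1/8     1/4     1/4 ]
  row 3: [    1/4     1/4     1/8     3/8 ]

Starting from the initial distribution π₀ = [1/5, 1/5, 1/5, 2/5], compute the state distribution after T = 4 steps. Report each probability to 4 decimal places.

t=0: π = [0.2000, 0.2000, 0.2000, 0.4000]
t=1: π = [0.2500, 0.2500, 0.2000, 0.3000]
t=2: π = [0.2438, 0.2563, 0.2125, 0.2875]
t=3: π = [0.2477, 0.2539, 0.2141, 0.2844]
t=4: π = [0.2466, 0.2542, 0.2145, 0.2848]

π = [0.2466, 0.2542, 0.2145, 0.2848]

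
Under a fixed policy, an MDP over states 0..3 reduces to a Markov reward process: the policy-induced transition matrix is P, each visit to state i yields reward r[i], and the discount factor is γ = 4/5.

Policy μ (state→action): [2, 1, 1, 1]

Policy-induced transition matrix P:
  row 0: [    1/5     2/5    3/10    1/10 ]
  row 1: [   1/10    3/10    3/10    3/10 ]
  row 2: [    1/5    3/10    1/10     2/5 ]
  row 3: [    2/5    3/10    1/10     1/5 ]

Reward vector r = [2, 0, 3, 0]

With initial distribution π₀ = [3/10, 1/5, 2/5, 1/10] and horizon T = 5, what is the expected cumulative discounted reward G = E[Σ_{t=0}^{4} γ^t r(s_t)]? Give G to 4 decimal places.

G = 4.2564

t=0: π = [0.3000, 0.2000, 0.4000, 0.1000], E[r] = 1.8000, γ^t·E[r] = 1.800000, running G = 1.800000
t=1: π = [0.2000, 0.3300, 0.2000, 0.2700], E[r] = 1.0000, γ^t·E[r] = 0.800000, running G = 2.600000
t=2: π = [0.2210, 0.3200, 0.2060, 0.2530], E[r] = 1.0600, γ^t·E[r] = 0.678400, running G = 3.278400
t=3: π = [0.2186, 0.3221, 0.2082, 0.2511], E[r] = 1.0618, γ^t·E[r] = 0.543642, running G = 3.822042
t=4: π = [0.2180, 0.3219, 0.2081, 0.2520], E[r] = 1.0604, γ^t·E[r] = 0.434356, running G = 4.256398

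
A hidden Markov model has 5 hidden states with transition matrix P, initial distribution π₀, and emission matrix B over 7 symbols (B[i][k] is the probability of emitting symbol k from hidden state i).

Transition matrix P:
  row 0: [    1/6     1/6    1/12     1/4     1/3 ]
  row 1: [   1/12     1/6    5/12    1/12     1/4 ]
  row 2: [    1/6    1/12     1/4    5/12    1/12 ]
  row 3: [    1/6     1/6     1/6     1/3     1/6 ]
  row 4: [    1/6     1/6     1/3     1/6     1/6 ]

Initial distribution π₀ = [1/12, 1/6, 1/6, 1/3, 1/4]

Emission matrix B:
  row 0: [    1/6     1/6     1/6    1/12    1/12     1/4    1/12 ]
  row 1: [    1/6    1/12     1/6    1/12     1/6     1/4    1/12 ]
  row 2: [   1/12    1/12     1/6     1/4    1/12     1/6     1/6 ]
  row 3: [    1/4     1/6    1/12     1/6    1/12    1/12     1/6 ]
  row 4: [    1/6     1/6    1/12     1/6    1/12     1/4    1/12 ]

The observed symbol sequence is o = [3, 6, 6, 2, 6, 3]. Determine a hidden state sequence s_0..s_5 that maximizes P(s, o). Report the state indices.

path = [3, 3, 3, 1, 2, 3]

t=0: δ = [6.944e-03, 1.389e-02, 4.167e-02, 5.556e-02, 4.167e-02]  (obs o_0=3)
t=1: δ = [7.716e-04, 7.716e-04, 2.315e-03, 3.086e-03, 7.716e-04]  ψ = [3, 3, 4, 3, 3]  (obs o_1=6)
t=2: δ = [4.287e-05, 4.287e-05, 9.645e-05, 1.715e-04, 4.287e-05]  ψ = [3, 3, 2, 3, 3]  (obs o_2=6)
t=3: δ = [4.763e-06, 4.763e-06, 4.763e-06, 4.763e-06, 2.381e-06]  ψ = [3, 3, 3, 3, 3]  (obs o_3=2)
t=4: δ = [6.615e-08, 6.615e-08, 3.308e-07, 3.308e-07, 1.323e-07]  ψ = [0, 0, 1, 2, 0]  (obs o_4=6)
t=5: δ = [4.594e-09, 4.594e-09, 2.067e-08, 2.297e-08, 9.188e-09]  ψ = [2, 3, 2, 2, 3]  (obs o_5=3)
backtrack: best end state = 3; path = [3, 3, 3, 1, 2, 3]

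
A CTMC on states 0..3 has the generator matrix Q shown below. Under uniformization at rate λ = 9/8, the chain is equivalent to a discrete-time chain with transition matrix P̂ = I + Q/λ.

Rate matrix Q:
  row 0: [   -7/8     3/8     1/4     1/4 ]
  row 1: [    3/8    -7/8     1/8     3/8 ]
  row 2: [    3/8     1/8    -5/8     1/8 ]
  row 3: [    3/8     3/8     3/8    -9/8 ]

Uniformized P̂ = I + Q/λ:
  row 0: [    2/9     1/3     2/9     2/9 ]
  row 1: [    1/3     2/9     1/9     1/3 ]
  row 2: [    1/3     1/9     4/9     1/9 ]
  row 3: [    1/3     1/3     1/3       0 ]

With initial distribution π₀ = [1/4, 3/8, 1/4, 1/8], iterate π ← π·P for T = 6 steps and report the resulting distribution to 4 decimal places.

π = [0.3000, 0.2448, 0.2763, 0.1789]

t=0: π = [0.2500, 0.3750, 0.2500, 0.1250]
t=1: π = [0.3056, 0.2361, 0.2500, 0.2083]
t=2: π = [0.2994, 0.2515, 0.2747, 0.1744]
t=3: π = [0.3001, 0.2443, 0.2747, 0.1809]
t=4: π = [0.3000, 0.2451, 0.2762, 0.1787]
t=5: π = [0.3000, 0.2447, 0.2762, 0.1791]
t=6: π = [0.3000, 0.2448, 0.2763, 0.1789]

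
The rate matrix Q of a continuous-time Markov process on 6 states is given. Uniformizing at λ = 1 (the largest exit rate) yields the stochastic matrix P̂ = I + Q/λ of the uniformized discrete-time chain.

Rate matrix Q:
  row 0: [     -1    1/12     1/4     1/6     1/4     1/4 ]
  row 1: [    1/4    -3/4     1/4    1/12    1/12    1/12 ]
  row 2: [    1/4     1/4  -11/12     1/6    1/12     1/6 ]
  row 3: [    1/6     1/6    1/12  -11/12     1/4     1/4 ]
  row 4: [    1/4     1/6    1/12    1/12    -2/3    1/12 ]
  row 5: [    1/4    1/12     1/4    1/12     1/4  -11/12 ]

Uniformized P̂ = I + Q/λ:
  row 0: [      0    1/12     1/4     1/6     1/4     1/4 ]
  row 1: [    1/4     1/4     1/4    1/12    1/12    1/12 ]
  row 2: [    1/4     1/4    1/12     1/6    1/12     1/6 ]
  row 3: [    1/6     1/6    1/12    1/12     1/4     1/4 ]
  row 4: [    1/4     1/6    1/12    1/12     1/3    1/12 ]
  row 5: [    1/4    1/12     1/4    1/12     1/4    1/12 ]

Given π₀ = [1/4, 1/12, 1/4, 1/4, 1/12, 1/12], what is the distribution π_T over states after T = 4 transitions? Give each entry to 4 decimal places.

π = [0.1927, 0.1661, 0.1677, 0.1133, 0.2121, 0.1482]

t=0: π = [0.2500, 0.0833, 0.2500, 0.2500, 0.0833, 0.0833]
t=1: π = [0.1667, 0.1667, 0.1528, 0.1250, 0.2014, 0.1875]
t=2: π = [0.1979, 0.1638, 0.1701, 0.1100, 0.2135, 0.1447]
t=3: π = [0.1914, 0.1659, 0.1677, 0.1140, 0.2121, 0.1488]
t=4: π = [0.1927, 0.1661, 0.1677, 0.1133, 0.2121, 0.1482]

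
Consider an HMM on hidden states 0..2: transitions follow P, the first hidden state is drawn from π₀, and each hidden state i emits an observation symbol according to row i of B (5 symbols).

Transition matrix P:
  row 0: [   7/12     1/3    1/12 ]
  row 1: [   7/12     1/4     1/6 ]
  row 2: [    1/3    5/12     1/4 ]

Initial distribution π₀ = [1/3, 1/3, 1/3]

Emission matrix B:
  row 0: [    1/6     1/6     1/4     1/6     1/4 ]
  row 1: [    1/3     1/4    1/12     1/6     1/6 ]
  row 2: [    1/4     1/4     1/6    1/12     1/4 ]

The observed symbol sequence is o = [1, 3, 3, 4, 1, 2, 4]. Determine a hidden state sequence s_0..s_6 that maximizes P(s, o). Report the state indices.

path = [1, 0, 0, 0, 0, 0, 0]

t=0: δ = [5.556e-02, 8.333e-02, 8.333e-02]  (obs o_0=1)
t=1: δ = [8.102e-03, 5.787e-03, 1.736e-03]  ψ = [1, 2, 2]  (obs o_1=3)
t=2: δ = [7.877e-04, 4.501e-04, 8.038e-05]  ψ = [0, 0, 1]  (obs o_2=3)
t=3: δ = [1.149e-04, 4.376e-05, 1.875e-05]  ψ = [0, 0, 1]  (obs o_3=4)
t=4: δ = [1.117e-05, 9.573e-06, 2.393e-06]  ψ = [0, 0, 0]  (obs o_4=1)
t=5: δ = [1.629e-06, 3.102e-07, 2.659e-07]  ψ = [0, 0, 1]  (obs o_5=2)
t=6: δ = [2.375e-07, 9.048e-08, 3.393e-08]  ψ = [0, 0, 0]  (obs o_6=4)
backtrack: best end state = 0; path = [1, 0, 0, 0, 0, 0, 0]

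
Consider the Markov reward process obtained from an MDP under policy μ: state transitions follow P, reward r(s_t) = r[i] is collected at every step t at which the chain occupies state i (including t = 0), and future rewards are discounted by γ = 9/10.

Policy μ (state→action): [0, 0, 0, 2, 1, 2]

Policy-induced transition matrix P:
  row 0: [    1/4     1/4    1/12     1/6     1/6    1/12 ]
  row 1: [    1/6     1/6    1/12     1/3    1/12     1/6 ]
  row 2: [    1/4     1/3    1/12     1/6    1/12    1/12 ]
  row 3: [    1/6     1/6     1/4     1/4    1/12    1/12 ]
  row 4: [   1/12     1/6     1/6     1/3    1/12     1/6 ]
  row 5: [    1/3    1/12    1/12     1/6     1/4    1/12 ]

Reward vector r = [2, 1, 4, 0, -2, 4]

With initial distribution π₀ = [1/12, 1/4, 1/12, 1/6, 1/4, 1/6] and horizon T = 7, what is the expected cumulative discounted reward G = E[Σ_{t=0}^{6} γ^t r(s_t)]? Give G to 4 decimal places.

G = 6.5602

t=0: π = [0.0833, 0.2500, 0.0833, 0.1667, 0.2500, 0.1667], E[r] = 0.9167, γ^t·E[r] = 0.916667, running G = 0.916667
t=1: π = [0.1875, 0.1736, 0.1319, 0.2639, 0.1181, 0.1250], E[r] = 1.3403, γ^t·E[r] = 1.206250, running G = 2.122917
t=2: π = [0.2043, 0.1939, 0.1372, 0.2373, 0.1198, 0.1076], E[r] = 1.3420, γ^t·E[r] = 1.087031, running G = 3.209948
t=3: π = [0.2031, 0.1976, 0.1329, 0.2387, 0.1183, 0.1095], E[r] = 1.3365, γ^t·E[r] = 0.974285, running G = 4.184233
t=4: π = [0.2030, 0.1966, 0.1330, 0.2392, 0.1185, 0.1097], E[r] = 1.3362, γ^t·E[r] = 0.876706, running G = 5.060939
t=5: π = [0.2031, 0.1966, 0.1331, 0.2391, 0.1185, 0.1096], E[r] = 1.3364, γ^t·E[r] = 0.789111, running G = 5.850050
t=6: π = [0.2031, 0.1966, 0.1331, 0.2391, 0.1185, 0.1096], E[r] = 1.3364, γ^t·E[r] = 0.710198, running G = 6.560249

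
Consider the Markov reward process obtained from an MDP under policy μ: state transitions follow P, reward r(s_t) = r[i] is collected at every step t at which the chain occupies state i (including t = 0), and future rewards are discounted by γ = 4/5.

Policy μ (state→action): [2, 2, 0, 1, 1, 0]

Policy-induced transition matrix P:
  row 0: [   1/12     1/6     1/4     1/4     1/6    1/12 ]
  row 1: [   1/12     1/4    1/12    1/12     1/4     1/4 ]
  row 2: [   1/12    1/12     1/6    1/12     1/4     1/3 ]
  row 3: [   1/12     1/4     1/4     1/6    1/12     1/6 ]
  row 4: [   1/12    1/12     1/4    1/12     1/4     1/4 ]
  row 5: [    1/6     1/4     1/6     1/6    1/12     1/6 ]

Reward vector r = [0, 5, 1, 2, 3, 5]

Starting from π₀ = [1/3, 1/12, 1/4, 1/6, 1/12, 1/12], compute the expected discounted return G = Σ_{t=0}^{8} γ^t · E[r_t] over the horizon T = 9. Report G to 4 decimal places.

G = 11.5367

t=0: π = [0.3333, 0.0833, 0.2500, 0.1667, 0.0833, 0.0833], E[r] = 1.6667, γ^t·E[r] = 1.666667, running G = 1.666667
t=1: π = [0.0903, 0.1667, 0.2083, 0.1597, 0.1806, 0.1944], E[r] = 2.8750, γ^t·E[r] = 2.300000, running G = 3.966667
t=2: π = [0.0995, 0.1777, 0.1887, 0.1279, 0.1834, 0.2228], E[r] = 2.9971, γ^t·E[r] = 1.918148, running G = 5.884815
t=3: π = [0.1019, 0.1797, 0.1861, 0.1291, 0.1833, 0.2199], E[r] = 2.9921, γ^t·E[r] = 1.531975, running G = 7.416790
t=4: π = [0.1017, 0.1799, 0.1862, 0.1294, 0.1833, 0.2194], E[r] = 2.9920, γ^t·E[r] = 1.225505, running G = 8.642295
t=5: π = [0.1016, 0.1799, 0.1862, 0.1293, 0.1834, 0.2195], E[r] = 2.9923, γ^t·E[r] = 0.980507, running G = 9.622801
t=6: π = [0.1016, 0.1799, 0.1862, 0.1293, 0.1834, 0.2195], E[r] = 2.9923, γ^t·E[r] = 0.784404, running G = 10.407206
t=7: π = [0.1016, 0.1799, 0.1862, 0.1293, 0.1834, 0.2195], E[r] = 2.9923, γ^t·E[r] = 0.627522, running G = 11.034728
t=8: π = [0.1016, 0.1799, 0.1862, 0.1293, 0.1834, 0.2195], E[r] = 2.9923, γ^t·E[r] = 0.502018, running G = 11.536746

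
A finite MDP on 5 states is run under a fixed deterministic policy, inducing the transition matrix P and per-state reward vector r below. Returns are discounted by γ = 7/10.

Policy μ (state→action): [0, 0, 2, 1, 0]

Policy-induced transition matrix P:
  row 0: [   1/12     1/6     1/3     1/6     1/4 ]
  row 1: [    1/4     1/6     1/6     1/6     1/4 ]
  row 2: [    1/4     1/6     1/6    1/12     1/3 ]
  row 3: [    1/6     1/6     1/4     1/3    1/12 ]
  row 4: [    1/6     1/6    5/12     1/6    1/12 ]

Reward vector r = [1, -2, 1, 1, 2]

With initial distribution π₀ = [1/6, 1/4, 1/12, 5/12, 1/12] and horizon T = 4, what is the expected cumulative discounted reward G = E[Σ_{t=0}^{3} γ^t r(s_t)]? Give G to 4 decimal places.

G = 1.3922

t=0: π = [0.1667, 0.2500, 0.0833, 0.4167, 0.0833], E[r] = 0.3333, γ^t·E[r] = 0.333333, running G = 0.333333
t=1: π = [0.1806, 0.1667, 0.2500, 0.2292, 0.1736], E[r] = 0.6736, γ^t·E[r] = 0.471528, running G = 0.804861
t=2: π = [0.1863, 0.1667, 0.2593, 0.1840, 0.2037], E[r] = 0.7037, γ^t·E[r] = 0.344815, running G = 1.149676
t=3: π = [0.1866, 0.1667, 0.2640, 0.1757, 0.2070], E[r] = 0.7070, γ^t·E[r] = 0.242495, running G = 1.392171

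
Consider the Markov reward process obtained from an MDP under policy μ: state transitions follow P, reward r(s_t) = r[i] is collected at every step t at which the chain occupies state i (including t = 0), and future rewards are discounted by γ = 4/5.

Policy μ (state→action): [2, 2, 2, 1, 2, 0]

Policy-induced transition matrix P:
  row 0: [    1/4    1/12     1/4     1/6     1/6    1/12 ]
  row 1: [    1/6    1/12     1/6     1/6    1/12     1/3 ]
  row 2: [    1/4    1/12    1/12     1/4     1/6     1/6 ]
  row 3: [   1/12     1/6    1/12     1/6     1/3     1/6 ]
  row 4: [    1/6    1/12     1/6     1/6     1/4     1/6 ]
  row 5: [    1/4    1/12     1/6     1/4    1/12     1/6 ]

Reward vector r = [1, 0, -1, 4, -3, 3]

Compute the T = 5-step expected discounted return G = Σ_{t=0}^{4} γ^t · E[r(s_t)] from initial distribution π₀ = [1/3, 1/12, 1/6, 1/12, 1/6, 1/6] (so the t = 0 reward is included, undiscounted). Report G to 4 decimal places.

t=0: π = [0.3333, 0.0833, 0.1667, 0.0833, 0.1667, 0.1667], E[r] = 0.5000, γ^t·E[r] = 0.500000, running G = 0.500000
t=1: π = [0.2153, 0.0903, 0.1736, 0.1944, 0.1736, 0.1528], E[r] = 0.7569, γ^t·E[r] = 0.605556, running G = 1.105556
t=2: π = [0.1956, 0.0995, 0.1539, 0.1939, 0.1933, 0.1638], E[r] = 0.7286, γ^t·E[r] = 0.466296, running G = 1.571852
t=3: π = [0.1933, 0.0995, 0.1540, 0.1931, 0.1931, 0.1670], E[r] = 0.7333, γ^t·E[r] = 0.375457, running G = 1.947309
t=4: π = [0.1934, 0.0994, 0.1538, 0.1934, 0.1927, 0.1671], E[r] = 0.7364, γ^t·E[r] = 0.301630, running G = 2.248938

G = 2.2489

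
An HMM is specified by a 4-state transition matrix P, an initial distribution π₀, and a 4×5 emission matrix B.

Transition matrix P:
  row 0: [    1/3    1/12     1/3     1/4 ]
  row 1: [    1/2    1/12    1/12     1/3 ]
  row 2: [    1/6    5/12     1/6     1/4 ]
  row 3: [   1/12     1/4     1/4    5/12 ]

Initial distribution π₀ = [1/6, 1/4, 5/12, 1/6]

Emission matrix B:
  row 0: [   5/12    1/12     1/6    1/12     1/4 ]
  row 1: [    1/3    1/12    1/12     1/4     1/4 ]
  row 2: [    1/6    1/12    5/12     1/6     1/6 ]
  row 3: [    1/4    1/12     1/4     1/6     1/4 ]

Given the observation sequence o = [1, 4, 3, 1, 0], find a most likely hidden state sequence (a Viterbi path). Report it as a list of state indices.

t=0: δ = [1.389e-02, 2.083e-02, 3.472e-02, 1.389e-02]  (obs o_0=1)
t=1: δ = [2.604e-03, 3.617e-03, 9.645e-04, 2.170e-03]  ψ = [1, 2, 2, 2]  (obs o_1=4)
t=2: δ = [1.507e-04, 1.356e-04, 1.447e-04, 2.009e-04]  ψ = [1, 3, 0, 1]  (obs o_2=3)
t=3: δ = [5.651e-06, 5.023e-06, 4.186e-06, 6.977e-06]  ψ = [1, 2, 0, 3]  (obs o_3=1)
t=4: δ = [1.047e-06, 5.814e-07, 3.140e-07, 7.268e-07]  ψ = [1, 2, 0, 3]  (obs o_4=0)
backtrack: best end state = 0; path = [1, 0, 2, 1, 0]

path = [1, 0, 2, 1, 0]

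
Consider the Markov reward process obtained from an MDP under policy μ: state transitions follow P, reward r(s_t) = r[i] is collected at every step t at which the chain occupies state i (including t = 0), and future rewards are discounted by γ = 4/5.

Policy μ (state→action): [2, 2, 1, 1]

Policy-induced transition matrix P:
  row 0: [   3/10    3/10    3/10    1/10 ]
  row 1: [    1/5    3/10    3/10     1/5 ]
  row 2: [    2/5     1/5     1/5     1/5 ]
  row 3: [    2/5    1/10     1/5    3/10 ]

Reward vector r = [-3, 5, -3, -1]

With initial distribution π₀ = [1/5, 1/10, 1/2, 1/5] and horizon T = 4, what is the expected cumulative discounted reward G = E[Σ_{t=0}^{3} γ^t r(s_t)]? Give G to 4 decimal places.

t=0: π = [0.2000, 0.1000, 0.5000, 0.2000], E[r] = -1.8000, γ^t·E[r] = -1.800000, running G = -1.800000
t=1: π = [0.3600, 0.2100, 0.2300, 0.2000], E[r] = -0.9200, γ^t·E[r] = -0.736000, running G = -2.536000
t=2: π = [0.3220, 0.2370, 0.2570, 0.1840], E[r] = -0.7360, γ^t·E[r] = -0.471040, running G = -3.007040
t=3: π = [0.3204, 0.2375, 0.2559, 0.1862], E[r] = -0.7276, γ^t·E[r] = -0.372531, running G = -3.379571

G = -3.3796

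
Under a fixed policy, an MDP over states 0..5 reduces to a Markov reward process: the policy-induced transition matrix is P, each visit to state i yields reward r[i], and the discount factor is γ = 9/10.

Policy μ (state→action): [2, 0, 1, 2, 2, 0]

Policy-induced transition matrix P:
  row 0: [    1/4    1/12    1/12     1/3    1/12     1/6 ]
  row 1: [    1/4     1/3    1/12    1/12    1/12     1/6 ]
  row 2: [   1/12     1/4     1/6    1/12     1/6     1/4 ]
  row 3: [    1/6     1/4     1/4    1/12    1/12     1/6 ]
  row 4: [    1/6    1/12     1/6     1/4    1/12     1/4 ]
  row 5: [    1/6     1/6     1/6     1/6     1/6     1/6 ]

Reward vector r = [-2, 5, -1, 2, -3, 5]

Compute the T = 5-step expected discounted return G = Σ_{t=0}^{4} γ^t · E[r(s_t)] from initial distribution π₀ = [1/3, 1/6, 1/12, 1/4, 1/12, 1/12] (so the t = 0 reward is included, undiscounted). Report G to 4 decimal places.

t=0: π = [0.3333, 0.1667, 0.0833, 0.2500, 0.0833, 0.0833], E[r] = 0.7500, γ^t·E[r] = 0.750000, running G = 0.750000
t=1: π = [0.2014, 0.1875, 0.1458, 0.1875, 0.0972, 0.1806], E[r] = 1.3750, γ^t·E[r] = 1.237500, running G = 1.987500
t=2: π = [0.1869, 0.2008, 0.1499, 0.1649, 0.1105, 0.1869], E[r] = 1.4132, γ^t·E[r] = 1.144688, running G = 3.132188
t=3: π = [0.1865, 0.2016, 0.1481, 0.1641, 0.1114, 0.1884], E[r] = 1.4226, γ^t·E[r] = 1.037074, running G = 4.169262
t=4: π = [0.1867, 0.2015, 0.1480, 0.1642, 0.1114, 0.1883], E[r] = 1.4217, γ^t·E[r] = 0.932789, running G = 5.102051

G = 5.1021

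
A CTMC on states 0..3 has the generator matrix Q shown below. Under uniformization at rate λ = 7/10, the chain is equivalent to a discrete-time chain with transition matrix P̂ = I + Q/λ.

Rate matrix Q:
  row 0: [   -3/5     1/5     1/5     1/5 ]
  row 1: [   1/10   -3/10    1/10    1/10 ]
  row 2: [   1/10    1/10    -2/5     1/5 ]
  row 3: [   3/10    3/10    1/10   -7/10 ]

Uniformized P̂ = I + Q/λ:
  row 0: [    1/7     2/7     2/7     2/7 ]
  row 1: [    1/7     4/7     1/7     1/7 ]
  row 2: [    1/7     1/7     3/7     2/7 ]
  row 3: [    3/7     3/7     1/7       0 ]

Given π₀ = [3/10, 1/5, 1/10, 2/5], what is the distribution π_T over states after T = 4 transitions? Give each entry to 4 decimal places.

t=0: π = [0.3000, 0.2000, 0.1000, 0.4000]
t=1: π = [0.2571, 0.3857, 0.2143, 0.1429]
t=2: π = [0.1837, 0.3857, 0.2408, 0.1898]
t=3: π = [0.1971, 0.3886, 0.2379, 0.1764]
t=4: π = [0.1933, 0.3880, 0.2390, 0.1798]

π = [0.1933, 0.3880, 0.2390, 0.1798]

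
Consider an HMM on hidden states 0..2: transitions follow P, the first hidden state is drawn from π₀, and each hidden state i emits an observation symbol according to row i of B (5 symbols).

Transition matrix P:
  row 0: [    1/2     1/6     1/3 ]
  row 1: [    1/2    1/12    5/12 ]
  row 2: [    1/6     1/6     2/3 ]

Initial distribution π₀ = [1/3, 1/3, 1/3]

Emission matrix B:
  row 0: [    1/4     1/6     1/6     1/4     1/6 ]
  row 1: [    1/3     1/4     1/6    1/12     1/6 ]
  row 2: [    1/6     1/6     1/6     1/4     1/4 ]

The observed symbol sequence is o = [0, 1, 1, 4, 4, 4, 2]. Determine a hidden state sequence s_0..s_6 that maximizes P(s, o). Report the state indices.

path = [1, 2, 2, 2, 2, 2, 2]

t=0: δ = [8.333e-02, 1.111e-01, 5.556e-02]  (obs o_0=0)
t=1: δ = [9.259e-03, 3.472e-03, 7.716e-03]  ψ = [1, 0, 1]  (obs o_1=1)
t=2: δ = [7.716e-04, 3.858e-04, 8.573e-04]  ψ = [0, 0, 2]  (obs o_2=1)
t=3: δ = [6.430e-05, 2.381e-05, 1.429e-04]  ψ = [0, 2, 2]  (obs o_3=4)
t=4: δ = [5.358e-06, 3.969e-06, 2.381e-05]  ψ = [0, 2, 2]  (obs o_4=4)
t=5: δ = [6.615e-07, 6.615e-07, 3.969e-06]  ψ = [2, 2, 2]  (obs o_5=4)
t=6: δ = [1.103e-07, 1.103e-07, 4.410e-07]  ψ = [2, 2, 2]  (obs o_6=2)
backtrack: best end state = 2; path = [1, 2, 2, 2, 2, 2, 2]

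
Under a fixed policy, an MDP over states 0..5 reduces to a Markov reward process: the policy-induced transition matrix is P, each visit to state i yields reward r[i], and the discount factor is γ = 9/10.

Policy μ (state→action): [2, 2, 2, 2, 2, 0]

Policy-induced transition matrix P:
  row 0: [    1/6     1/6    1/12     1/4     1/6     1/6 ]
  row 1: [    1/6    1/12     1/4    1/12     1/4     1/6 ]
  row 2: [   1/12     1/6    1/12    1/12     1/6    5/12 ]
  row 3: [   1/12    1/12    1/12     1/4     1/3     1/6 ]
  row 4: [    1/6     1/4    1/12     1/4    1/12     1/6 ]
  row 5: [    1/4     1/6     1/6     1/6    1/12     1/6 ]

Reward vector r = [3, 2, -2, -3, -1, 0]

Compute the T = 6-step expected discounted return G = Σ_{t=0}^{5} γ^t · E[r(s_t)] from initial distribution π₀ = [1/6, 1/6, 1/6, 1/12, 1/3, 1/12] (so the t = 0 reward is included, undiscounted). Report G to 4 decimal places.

t=0: π = [0.1667, 0.1667, 0.1667, 0.0833, 0.3333, 0.0833], E[r] = -0.0833, γ^t·E[r] = -0.083333, running G = -0.083333
t=1: π = [0.1528, 0.1736, 0.1181, 0.1875, 0.1597, 0.2083], E[r] = -0.1528, γ^t·E[r] = -0.137500, running G = -0.220833
t=2: π = [0.1586, 0.1499, 0.1296, 0.1840, 0.1817, 0.1962], E[r] = -0.2176, γ^t·E[r] = -0.176250, running G = -0.397083
t=3: π = [0.1569, 0.1540, 0.1247, 0.1871, 0.1783, 0.1991], E[r] = -0.2103, γ^t·E[r] = -0.153281, running G = -0.550365
t=4: π = [0.1573, 0.1531, 0.1256, 0.1870, 0.1792, 0.1978], E[r] = -0.2133, γ^t·E[r] = -0.139917, running G = -0.690282
t=5: π = [0.1571, 0.1533, 0.1253, 0.1871, 0.1792, 0.1981], E[r] = -0.2132, γ^t·E[r] = -0.125887, running G = -0.816169

G = -0.8162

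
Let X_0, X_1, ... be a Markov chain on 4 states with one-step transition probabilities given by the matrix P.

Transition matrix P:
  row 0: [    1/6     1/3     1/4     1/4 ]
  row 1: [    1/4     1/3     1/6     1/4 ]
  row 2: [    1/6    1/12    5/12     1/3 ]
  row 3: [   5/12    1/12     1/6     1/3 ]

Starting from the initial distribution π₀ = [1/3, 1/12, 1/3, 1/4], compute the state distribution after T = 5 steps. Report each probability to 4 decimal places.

π = [0.2569, 0.1966, 0.2508, 0.2956]

t=0: π = [0.3333, 0.0833, 0.3333, 0.2500]
t=1: π = [0.2361, 0.1875, 0.2778, 0.2986]
t=2: π = [0.2569, 0.1892, 0.2558, 0.2980]
t=3: π = [0.2569, 0.1949, 0.2520, 0.2962]
t=4: π = [0.2569, 0.1963, 0.2511, 0.2957]
t=5: π = [0.2569, 0.1966, 0.2508, 0.2956]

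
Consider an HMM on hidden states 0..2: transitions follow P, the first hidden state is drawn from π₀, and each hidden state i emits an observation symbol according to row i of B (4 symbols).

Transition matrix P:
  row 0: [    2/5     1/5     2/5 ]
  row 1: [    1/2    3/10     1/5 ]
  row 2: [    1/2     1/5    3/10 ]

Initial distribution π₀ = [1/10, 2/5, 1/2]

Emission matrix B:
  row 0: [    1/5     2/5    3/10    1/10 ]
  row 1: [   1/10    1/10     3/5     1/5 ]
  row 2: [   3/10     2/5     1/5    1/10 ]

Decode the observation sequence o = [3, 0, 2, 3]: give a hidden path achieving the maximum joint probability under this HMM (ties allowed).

t=0: δ = [1.000e-02, 8.000e-02, 5.000e-02]  (obs o_0=3)
t=1: δ = [8.000e-03, 2.400e-03, 4.800e-03]  ψ = [1, 1, 1]  (obs o_1=0)
t=2: δ = [9.600e-04, 9.600e-04, 6.400e-04]  ψ = [0, 0, 0]  (obs o_2=2)
t=3: δ = [4.800e-05, 5.760e-05, 3.840e-05]  ψ = [1, 1, 0]  (obs o_3=3)
backtrack: best end state = 1; path = [1, 0, 1, 1]

path = [1, 0, 1, 1]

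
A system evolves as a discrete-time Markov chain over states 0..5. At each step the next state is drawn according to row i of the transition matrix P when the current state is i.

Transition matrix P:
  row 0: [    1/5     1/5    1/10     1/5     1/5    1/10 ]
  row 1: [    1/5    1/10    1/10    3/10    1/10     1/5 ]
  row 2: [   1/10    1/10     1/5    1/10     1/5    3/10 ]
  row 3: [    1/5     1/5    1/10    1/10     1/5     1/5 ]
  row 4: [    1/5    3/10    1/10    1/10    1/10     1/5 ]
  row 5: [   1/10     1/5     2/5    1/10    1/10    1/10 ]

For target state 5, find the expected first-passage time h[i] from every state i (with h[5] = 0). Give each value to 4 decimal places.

First-step conditioning: h[5] = 0; for i ≠ 5, h[i] = 1 + Σ_k P[i][k]·h[k].
  h[0] = 1 + 1/5·h[0] + 1/5·h[1] + 1/10·h[2] + 1/5·h[3] + 1/5·h[4]
  h[1] = 1 + 1/5·h[0] + 1/10·h[1] + 1/10·h[2] + 3/10·h[3] + 1/10·h[4]
  h[2] = 1 + 1/10·h[0] + 1/10·h[1] + 1/5·h[2] + 1/10·h[3] + 1/5·h[4]
  h[3] = 1 + 1/5·h[0] + 1/5·h[1] + 1/10·h[2] + 1/10·h[3] + 1/5·h[4]
  h[4] = 1 + 1/5·h[0] + 3/10·h[1] + 1/10·h[2] + 1/10·h[3] + 1/10·h[4]
Solving the 5×5 linear system over states ≠ 5 gives exactly h = [990/173, 900/173, 790/173, 900/173, 900/173, 0] (h[5] = 0 is the target).

h = [5.7225, 5.2023, 4.5665, 5.2023, 5.2023, 0.0000]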